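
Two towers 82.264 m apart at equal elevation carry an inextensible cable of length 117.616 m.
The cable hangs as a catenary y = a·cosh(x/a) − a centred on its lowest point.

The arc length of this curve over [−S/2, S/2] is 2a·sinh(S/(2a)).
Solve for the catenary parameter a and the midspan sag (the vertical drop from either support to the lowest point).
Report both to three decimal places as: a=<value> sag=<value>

seed: a₀ = √(S³/(24(L−S))) = √(82.264³/(24·35.352)) = 25.615458
iter 1: u=1.605749  f(a)=+4.848e+00  f'(a)=-3.541e+00  a ← 25.615458 − (+4.848e+00/-3.541e+00) = 26.984603
iter 2: u=1.524277  f(a)=+4.158e-01  f'(a)=-2.957e+00  a ← 26.984603 − (+4.158e-01/-2.957e+00) = 27.125211
iter 3: u=1.516375  f(a)=+3.693e-03  f'(a)=-2.905e+00  a ← 27.125211 − (+3.693e-03/-2.905e+00) = 27.126482
iter 4: u=1.516304  f(a)=+2.970e-07  f'(a)=-2.904e+00  a ← 27.126482 − (+2.970e-07/-2.904e+00) = 27.126483
iter 5: u=1.516304  f(a)=+0.000e+00  f'(a)=-2.904e+00  a ← 27.126483 − (+0.000e+00/-2.904e+00) = 27.126483
converged: |Δa| < 1e-12 after 5 iterations
sag = a·(cosh(S/(2a)) − 1) = 27.126483·(cosh(1.516304) − 1) = 37.636369
T_max/T_min = cosh(S/(2a)) = 2.387440

a=27.126 sag=37.636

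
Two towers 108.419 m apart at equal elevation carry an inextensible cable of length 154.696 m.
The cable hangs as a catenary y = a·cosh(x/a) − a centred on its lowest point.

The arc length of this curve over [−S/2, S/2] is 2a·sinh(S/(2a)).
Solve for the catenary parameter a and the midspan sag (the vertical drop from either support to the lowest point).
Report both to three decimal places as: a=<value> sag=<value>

a=35.860 sag=49.396

seed: a₀ = √(S³/(24(L−S))) = √(108.419³/(24·46.277)) = 33.874265
iter 1: u=1.600315  f(a)=+6.300e+00  f'(a)=-3.499e+00  a ← 33.874265 − (+6.300e+00/-3.499e+00) = 35.674783
iter 2: u=1.519547  f(a)=+5.372e-01  f'(a)=-2.926e+00  a ← 35.674783 − (+5.372e-01/-2.926e+00) = 35.858392
iter 3: u=1.511766  f(a)=+4.710e-03  f'(a)=-2.875e+00  a ← 35.858392 − (+4.710e-03/-2.875e+00) = 35.860031
iter 4: u=1.511697  f(a)=+3.690e-07  f'(a)=-2.874e+00  a ← 35.860031 − (+3.690e-07/-2.874e+00) = 35.860031
iter 5: u=1.511697  f(a)=+0.000e+00  f'(a)=-2.874e+00  a ← 35.860031 − (+0.000e+00/-2.874e+00) = 35.860031
converged: |Δa| < 1e-12 after 5 iterations
sag = a·(cosh(S/(2a)) − 1) = 35.860031·(cosh(1.511697) − 1) = 49.396376
T_max/T_min = cosh(S/(2a)) = 2.377477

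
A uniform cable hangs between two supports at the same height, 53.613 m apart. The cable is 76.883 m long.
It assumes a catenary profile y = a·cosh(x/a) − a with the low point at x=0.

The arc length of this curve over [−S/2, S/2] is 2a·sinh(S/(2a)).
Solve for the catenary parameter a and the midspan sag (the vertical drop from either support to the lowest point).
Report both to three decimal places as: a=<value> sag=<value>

a=17.600 sag=24.679

seed: a₀ = √(S³/(24(L−S))) = √(53.613³/(24·23.270)) = 16.611213
iter 1: u=1.613759  f(a)=+3.225e+00  f'(a)=-3.603e+00  a ← 16.611213 − (+3.225e+00/-3.603e+00) = 17.506361
iter 2: u=1.531243  f(a)=+2.790e-01  f'(a)=-3.004e+00  a ← 17.506361 − (+2.790e-01/-3.004e+00) = 17.599248
iter 3: u=1.523162  f(a)=+2.526e-03  f'(a)=-2.950e+00  a ← 17.599248 − (+2.526e-03/-2.950e+00) = 17.600104
iter 4: u=1.523088  f(a)=+2.111e-07  f'(a)=-2.949e+00  a ← 17.600104 − (+2.111e-07/-2.949e+00) = 17.600104
iter 5: u=1.523088  f(a)=+0.000e+00  f'(a)=-2.949e+00  a ← 17.600104 − (+0.000e+00/-2.949e+00) = 17.600104
converged: |Δa| < 1e-12 after 5 iterations
sag = a·(cosh(S/(2a)) − 1) = 17.600104·(cosh(1.523088) − 1) = 24.678881
T_max/T_min = cosh(S/(2a)) = 2.402201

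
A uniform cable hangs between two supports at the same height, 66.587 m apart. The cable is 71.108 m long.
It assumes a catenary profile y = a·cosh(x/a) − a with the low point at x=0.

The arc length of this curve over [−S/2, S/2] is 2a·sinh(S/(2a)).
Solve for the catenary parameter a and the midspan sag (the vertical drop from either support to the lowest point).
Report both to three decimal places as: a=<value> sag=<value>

seed: a₀ = √(S³/(24(L−S))) = √(66.587³/(24·4.521)) = 52.162848
iter 1: u=0.638261  f(a)=+9.299e-02  f'(a)=-1.805e-01  a ← 52.162848 − (+9.299e-02/-1.805e-01) = 52.677986
iter 2: u=0.632019  f(a)=+1.395e-03  f'(a)=-1.751e-01  a ← 52.677986 − (+1.395e-03/-1.751e-01) = 52.685954
iter 3: u=0.631924  f(a)=+3.249e-07  f'(a)=-1.750e-01  a ← 52.685954 − (+3.249e-07/-1.750e-01) = 52.685956
iter 4: u=0.631924  f(a)=+1.421e-14  f'(a)=-1.750e-01  a ← 52.685956 − (+1.421e-14/-1.750e-01) = 52.685956
converged: |Δa| < 1e-12 after 4 iterations
sag = a·(cosh(S/(2a)) − 1) = 52.685956·(cosh(0.631924) − 1) = 10.874227
T_max/T_min = cosh(S/(2a)) = 1.206397

a=52.686 sag=10.874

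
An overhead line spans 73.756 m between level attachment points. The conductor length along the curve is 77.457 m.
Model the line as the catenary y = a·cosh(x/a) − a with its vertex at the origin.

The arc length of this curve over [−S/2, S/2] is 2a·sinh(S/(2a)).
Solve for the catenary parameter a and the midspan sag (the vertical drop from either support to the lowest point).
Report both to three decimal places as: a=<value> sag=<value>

seed: a₀ = √(S³/(24(L−S))) = √(73.756³/(24·3.701)) = 67.209532
iter 1: u=0.548702  f(a)=+5.611e-02  f'(a)=-1.135e-01  a ← 67.209532 − (+5.611e-02/-1.135e-01) = 67.704001
iter 2: u=0.544695  f(a)=+6.253e-04  f'(a)=-1.110e-01  a ← 67.704001 − (+6.253e-04/-1.110e-01) = 67.709636
iter 3: u=0.544649  f(a)=+7.959e-08  f'(a)=-1.109e-01  a ← 67.709636 − (+7.959e-08/-1.109e-01) = 67.709637
iter 4: u=0.544649  f(a)=-1.421e-14  f'(a)=-1.109e-01  a ← 67.709637 − (-1.421e-14/-1.109e-01) = 67.709637
converged: |Δa| < 1e-12 after 4 iterations
sag = a·(cosh(S/(2a)) − 1) = 67.709637·(cosh(0.544649) − 1) = 10.293515
T_max/T_min = cosh(S/(2a)) = 1.152024

a=67.710 sag=10.294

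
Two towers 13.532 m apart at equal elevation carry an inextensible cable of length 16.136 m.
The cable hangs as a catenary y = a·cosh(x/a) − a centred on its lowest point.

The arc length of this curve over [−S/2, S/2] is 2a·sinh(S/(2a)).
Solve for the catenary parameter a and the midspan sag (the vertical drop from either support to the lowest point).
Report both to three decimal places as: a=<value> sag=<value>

seed: a₀ = √(S³/(24(L−S))) = √(13.532³/(24·2.604)) = 6.296756
iter 1: u=1.074522  f(a)=+1.545e-01  f'(a)=-9.266e-01  a ← 6.296756 − (+1.545e-01/-9.266e-01) = 6.463523
iter 2: u=1.046798  f(a)=+6.352e-03  f'(a)=-8.519e-01  a ← 6.463523 − (+6.352e-03/-8.519e-01) = 6.470979
iter 3: u=1.045591  f(a)=+1.175e-05  f'(a)=-8.487e-01  a ← 6.470979 − (+1.175e-05/-8.487e-01) = 6.470993
iter 4: u=1.045589  f(a)=+4.038e-11  f'(a)=-8.487e-01  a ← 6.470993 − (+4.038e-11/-8.487e-01) = 6.470993
iter 5: u=1.045589  f(a)=-3.553e-15  f'(a)=-8.487e-01  a ← 6.470993 − (-3.553e-15/-8.487e-01) = 6.470993
converged: |Δa| < 1e-12 after 5 iterations
sag = a·(cosh(S/(2a)) − 1) = 6.470993·(cosh(1.045589) − 1) = 3.871462
T_max/T_min = cosh(S/(2a)) = 1.598279

a=6.471 sag=3.871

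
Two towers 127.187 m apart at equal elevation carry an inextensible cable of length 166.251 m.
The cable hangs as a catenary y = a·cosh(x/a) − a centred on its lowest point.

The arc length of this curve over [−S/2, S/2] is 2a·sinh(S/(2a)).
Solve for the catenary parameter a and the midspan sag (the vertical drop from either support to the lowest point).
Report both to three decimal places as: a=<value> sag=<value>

seed: a₀ = √(S³/(24(L−S))) = √(127.187³/(24·39.064)) = 46.845741
iter 1: u=1.357509  f(a)=+3.761e+00  f'(a)=-1.996e+00  a ← 46.845741 − (+3.761e+00/-1.996e+00) = 48.730194
iter 2: u=1.305012  f(a)=+2.389e-01  f'(a)=-1.750e+00  a ← 48.730194 − (+2.389e-01/-1.750e+00) = 48.866707
iter 3: u=1.301367  f(a)=+1.108e-03  f'(a)=-1.734e+00  a ← 48.866707 − (+1.108e-03/-1.734e+00) = 48.867346
iter 4: u=1.301350  f(a)=+2.408e-08  f'(a)=-1.734e+00  a ← 48.867346 − (+2.408e-08/-1.734e+00) = 48.867346
iter 5: u=1.301350  f(a)=+2.842e-14  f'(a)=-1.734e+00  a ← 48.867346 − (+2.842e-14/-1.734e+00) = 48.867346
converged: |Δa| < 1e-12 after 5 iterations
sag = a·(cosh(S/(2a)) − 1) = 48.867346·(cosh(1.301350) − 1) = 47.558098
T_max/T_min = cosh(S/(2a)) = 1.973208

a=48.867 sag=47.558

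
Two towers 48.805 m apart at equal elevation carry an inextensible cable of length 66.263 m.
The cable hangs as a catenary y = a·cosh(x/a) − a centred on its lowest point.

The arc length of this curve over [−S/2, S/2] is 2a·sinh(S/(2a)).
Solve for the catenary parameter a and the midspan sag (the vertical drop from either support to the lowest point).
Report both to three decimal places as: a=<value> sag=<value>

seed: a₀ = √(S³/(24(L−S))) = √(48.805³/(24·17.458)) = 16.656878
iter 1: u=1.465010  f(a)=+1.972e+00  f'(a)=-2.582e+00  a ← 16.656878 − (+1.972e+00/-2.582e+00) = 17.420678
iter 2: u=1.400778  f(a)=+1.438e-01  f'(a)=-2.218e+00  a ← 17.420678 − (+1.438e-01/-2.218e+00) = 17.485491
iter 3: u=1.395586  f(a)=+8.967e-04  f'(a)=-2.190e+00  a ← 17.485491 − (+8.967e-04/-2.190e+00) = 17.485900
iter 4: u=1.395553  f(a)=+3.537e-08  f'(a)=-2.190e+00  a ← 17.485900 − (+3.537e-08/-2.190e+00) = 17.485900
iter 5: u=1.395553  f(a)=+0.000e+00  f'(a)=-2.190e+00  a ← 17.485900 − (+0.000e+00/-2.190e+00) = 17.485900
converged: |Δa| < 1e-12 after 5 iterations
sag = a·(cosh(S/(2a)) − 1) = 17.485900·(cosh(1.395553) − 1) = 19.976788
T_max/T_min = cosh(S/(2a)) = 2.142451

a=17.486 sag=19.977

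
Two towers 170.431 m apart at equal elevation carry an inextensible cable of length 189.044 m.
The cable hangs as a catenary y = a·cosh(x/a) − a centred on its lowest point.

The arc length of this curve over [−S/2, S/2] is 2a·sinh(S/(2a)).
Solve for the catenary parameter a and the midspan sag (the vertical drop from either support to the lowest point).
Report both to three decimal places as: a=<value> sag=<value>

seed: a₀ = √(S³/(24(L−S))) = √(170.431³/(24·18.613)) = 105.271080
iter 1: u=0.809486  f(a)=+6.194e-01  f'(a)=-3.773e-01  a ← 105.271080 − (+6.194e-01/-3.773e-01) = 106.912637
iter 2: u=0.797057  f(a)=+1.479e-02  f'(a)=-3.595e-01  a ← 106.912637 − (+1.479e-02/-3.595e-01) = 106.953765
iter 3: u=0.796751  f(a)=+8.882e-06  f'(a)=-3.591e-01  a ← 106.953765 − (+8.882e-06/-3.591e-01) = 106.953789
iter 4: u=0.796751  f(a)=+3.240e-12  f'(a)=-3.591e-01  a ← 106.953789 − (+3.240e-12/-3.591e-01) = 106.953789
converged: |Δa| < 1e-12 after 4 iterations
sag = a·(cosh(S/(2a)) − 1) = 106.953789·(cosh(0.796751) − 1) = 35.782056
T_max/T_min = cosh(S/(2a)) = 1.334556

a=106.954 sag=35.782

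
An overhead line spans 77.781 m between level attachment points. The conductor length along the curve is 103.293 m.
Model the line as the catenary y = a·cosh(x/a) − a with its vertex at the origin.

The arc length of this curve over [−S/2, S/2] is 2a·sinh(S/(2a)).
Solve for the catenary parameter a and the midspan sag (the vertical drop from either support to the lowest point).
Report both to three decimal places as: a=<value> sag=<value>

a=28.995 sag=30.234

seed: a₀ = √(S³/(24(L−S))) = √(77.781³/(24·25.512)) = 27.722501
iter 1: u=1.402850  f(a)=+2.631e+00  f'(a)=-2.229e+00  a ← 27.722501 − (+2.631e+00/-2.229e+00) = 28.902892
iter 2: u=1.345557  f(a)=+1.774e-01  f'(a)=-1.938e+00  a ← 28.902892 − (+1.774e-01/-1.938e+00) = 28.994432
iter 3: u=1.341309  f(a)=+9.351e-04  f'(a)=-1.917e+00  a ← 28.994432 − (+9.351e-04/-1.917e+00) = 28.994919
iter 4: u=1.341287  f(a)=+2.629e-08  f'(a)=-1.917e+00  a ← 28.994919 − (+2.629e-08/-1.917e+00) = 28.994919
iter 5: u=1.341287  f(a)=+1.421e-14  f'(a)=-1.917e+00  a ← 28.994919 − (+1.421e-14/-1.917e+00) = 28.994919
converged: |Δa| < 1e-12 after 5 iterations
sag = a·(cosh(S/(2a)) − 1) = 28.994919·(cosh(1.341287) − 1) = 30.234012
T_max/T_min = cosh(S/(2a)) = 2.042735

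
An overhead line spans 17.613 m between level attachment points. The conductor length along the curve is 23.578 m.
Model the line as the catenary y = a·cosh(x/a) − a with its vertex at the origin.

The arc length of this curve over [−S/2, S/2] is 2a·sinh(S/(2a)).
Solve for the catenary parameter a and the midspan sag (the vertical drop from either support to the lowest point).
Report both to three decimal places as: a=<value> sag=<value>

seed: a₀ = √(S³/(24(L−S))) = √(17.613³/(24·5.965)) = 6.177876
iter 1: u=1.425490  f(a)=+6.362e-01  f'(a)=-2.353e+00  a ← 6.177876 − (+6.362e-01/-2.353e+00) = 6.448253
iter 2: u=1.365719  f(a)=+4.415e-02  f'(a)=-2.037e+00  a ← 6.448253 − (+4.415e-02/-2.037e+00) = 6.469930
iter 3: u=1.361143  f(a)=+2.477e-04  f'(a)=-2.014e+00  a ← 6.469930 − (+2.477e-04/-2.014e+00) = 6.470053
iter 4: u=1.361117  f(a)=+7.891e-09  f'(a)=-2.014e+00  a ← 6.470053 − (+7.891e-09/-2.014e+00) = 6.470053
iter 5: u=1.361117  f(a)=+0.000e+00  f'(a)=-2.014e+00  a ← 6.470053 − (+0.000e+00/-2.014e+00) = 6.470053
converged: |Δa| < 1e-12 after 5 iterations
sag = a·(cosh(S/(2a)) − 1) = 6.470053·(cosh(1.361117) − 1) = 6.977702
T_max/T_min = cosh(S/(2a)) = 2.078461

a=6.470 sag=6.978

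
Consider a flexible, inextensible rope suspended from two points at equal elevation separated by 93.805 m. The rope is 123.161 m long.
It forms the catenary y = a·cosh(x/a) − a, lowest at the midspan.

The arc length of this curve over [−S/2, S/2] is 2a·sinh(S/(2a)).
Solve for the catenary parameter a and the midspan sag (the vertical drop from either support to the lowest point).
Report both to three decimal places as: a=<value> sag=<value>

a=35.732 sag=35.465

seed: a₀ = √(S³/(24(L−S))) = √(93.805³/(24·29.356)) = 34.228268
iter 1: u=1.370286  f(a)=+2.883e+00  f'(a)=-2.060e+00  a ← 34.228268 − (+2.883e+00/-2.060e+00) = 35.627729
iter 2: u=1.316461  f(a)=+1.862e-01  f'(a)=-1.801e+00  a ← 35.627729 − (+1.862e-01/-1.801e+00) = 35.731096
iter 3: u=1.312652  f(a)=+8.958e-04  f'(a)=-1.784e+00  a ← 35.731096 − (+8.958e-04/-1.784e+00) = 35.731599
iter 4: u=1.312634  f(a)=+2.095e-08  f'(a)=-1.784e+00  a ← 35.731599 − (+2.095e-08/-1.784e+00) = 35.731599
iter 5: u=1.312634  f(a)=+0.000e+00  f'(a)=-1.784e+00  a ← 35.731599 − (+0.000e+00/-1.784e+00) = 35.731599
converged: |Δa| < 1e-12 after 5 iterations
sag = a·(cosh(S/(2a)) − 1) = 35.731599·(cosh(1.312634) − 1) = 35.464645
T_max/T_min = cosh(S/(2a)) = 1.992529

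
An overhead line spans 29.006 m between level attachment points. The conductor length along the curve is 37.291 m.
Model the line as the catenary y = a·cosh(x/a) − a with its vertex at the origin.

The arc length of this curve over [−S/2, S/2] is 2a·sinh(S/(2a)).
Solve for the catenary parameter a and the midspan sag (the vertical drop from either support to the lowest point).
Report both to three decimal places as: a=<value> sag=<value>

a=11.525 sag=10.395

seed: a₀ = √(S³/(24(L−S))) = √(29.006³/(24·8.285)) = 11.078473
iter 1: u=1.309115  f(a)=+7.396e-01  f'(a)=-1.768e+00  a ← 11.078473 − (+7.396e-01/-1.768e+00) = 11.496748
iter 2: u=1.261487  f(a)=+4.395e-02  f'(a)=-1.564e+00  a ← 11.496748 − (+4.395e-02/-1.564e+00) = 11.524854
iter 3: u=1.258411  f(a)=+1.769e-04  f'(a)=-1.551e+00  a ← 11.524854 − (+1.769e-04/-1.551e+00) = 11.524968
iter 4: u=1.258398  f(a)=+2.891e-09  f'(a)=-1.551e+00  a ← 11.524968 − (+2.891e-09/-1.551e+00) = 11.524968
iter 5: u=1.258398  f(a)=-7.105e-15  f'(a)=-1.551e+00  a ← 11.524968 − (-7.105e-15/-1.551e+00) = 11.524968
converged: |Δa| < 1e-12 after 5 iterations
sag = a·(cosh(S/(2a)) − 1) = 11.524968·(cosh(1.258398) − 1) = 10.394876
T_max/T_min = cosh(S/(2a)) = 1.901944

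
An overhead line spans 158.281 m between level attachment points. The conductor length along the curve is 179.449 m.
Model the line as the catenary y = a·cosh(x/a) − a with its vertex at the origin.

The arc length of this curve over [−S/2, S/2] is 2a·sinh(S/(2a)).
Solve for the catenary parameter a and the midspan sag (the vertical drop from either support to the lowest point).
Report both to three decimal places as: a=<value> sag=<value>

a=90.068 sag=37.065

seed: a₀ = √(S³/(24(L−S))) = √(158.281³/(24·21.168)) = 88.348187
iter 1: u=0.895780  f(a)=+8.657e-01  f'(a)=-5.188e-01  a ← 88.348187 − (+8.657e-01/-5.188e-01) = 90.016940
iter 2: u=0.879173  f(a)=+2.514e-02  f'(a)=-4.890e-01  a ← 90.016940 − (+2.514e-02/-4.890e-01) = 90.068339
iter 3: u=0.878672  f(a)=+2.260e-05  f'(a)=-4.882e-01  a ← 90.068339 − (+2.260e-05/-4.882e-01) = 90.068386
iter 4: u=0.878671  f(a)=+1.830e-11  f'(a)=-4.882e-01  a ← 90.068386 − (+1.830e-11/-4.882e-01) = 90.068386
converged: |Δa| < 1e-12 after 4 iterations
sag = a·(cosh(S/(2a)) − 1) = 90.068386·(cosh(0.878671) − 1) = 37.064616
T_max/T_min = cosh(S/(2a)) = 1.411516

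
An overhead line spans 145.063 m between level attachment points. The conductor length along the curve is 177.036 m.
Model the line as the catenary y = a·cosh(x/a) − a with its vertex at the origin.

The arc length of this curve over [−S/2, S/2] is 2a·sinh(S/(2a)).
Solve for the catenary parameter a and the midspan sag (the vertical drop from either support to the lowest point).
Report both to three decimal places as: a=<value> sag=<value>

a=65.060 sag=44.796

seed: a₀ = √(S³/(24(L−S))) = √(145.063³/(24·31.973)) = 63.072155
iter 1: u=1.149977  f(a)=+2.182e+00  f'(a)=-1.154e+00  a ← 63.072155 − (+2.182e+00/-1.154e+00) = 64.962221
iter 2: u=1.116518  f(a)=+1.019e-01  f'(a)=-1.049e+00  a ← 64.962221 − (+1.019e-01/-1.049e+00) = 65.059394
iter 3: u=1.114851  f(a)=+2.465e-04  f'(a)=-1.044e+00  a ← 65.059394 − (+2.465e-04/-1.044e+00) = 65.059630
iter 4: u=1.114846  f(a)=+1.450e-09  f'(a)=-1.044e+00  a ← 65.059630 − (+1.450e-09/-1.044e+00) = 65.059630
iter 5: u=1.114846  f(a)=+0.000e+00  f'(a)=-1.044e+00  a ← 65.059630 − (+0.000e+00/-1.044e+00) = 65.059630
converged: |Δa| < 1e-12 after 5 iterations
sag = a·(cosh(S/(2a)) − 1) = 65.059630·(cosh(1.114846) − 1) = 44.795692
T_max/T_min = cosh(S/(2a)) = 1.688533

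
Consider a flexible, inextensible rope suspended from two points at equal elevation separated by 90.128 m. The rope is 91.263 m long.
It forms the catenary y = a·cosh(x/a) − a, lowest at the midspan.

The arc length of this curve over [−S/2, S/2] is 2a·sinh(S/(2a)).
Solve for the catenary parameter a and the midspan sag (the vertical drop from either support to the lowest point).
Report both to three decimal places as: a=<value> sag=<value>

seed: a₀ = √(S³/(24(L−S))) = √(90.128³/(24·1.135)) = 163.940422
iter 1: u=0.274880  f(a)=+4.296e-03  f'(a)=-1.395e-02  a ← 163.940422 − (+4.296e-03/-1.395e-02) = 164.248327
iter 2: u=0.274365  f(a)=+1.213e-05  f'(a)=-1.387e-02  a ← 164.248327 − (+1.213e-05/-1.387e-02) = 164.249202
iter 3: u=0.274364  f(a)=+9.736e-11  f'(a)=-1.387e-02  a ← 164.249202 − (+9.736e-11/-1.387e-02) = 164.249202
iter 4: u=0.274364  f(a)=+1.421e-14  f'(a)=-1.387e-02  a ← 164.249202 − (+1.421e-14/-1.387e-02) = 164.249202
converged: |Δa| < 1e-12 after 4 iterations
sag = a·(cosh(S/(2a)) − 1) = 164.249202·(cosh(0.274364) − 1) = 6.220837
T_max/T_min = cosh(S/(2a)) = 1.037874

a=164.249 sag=6.221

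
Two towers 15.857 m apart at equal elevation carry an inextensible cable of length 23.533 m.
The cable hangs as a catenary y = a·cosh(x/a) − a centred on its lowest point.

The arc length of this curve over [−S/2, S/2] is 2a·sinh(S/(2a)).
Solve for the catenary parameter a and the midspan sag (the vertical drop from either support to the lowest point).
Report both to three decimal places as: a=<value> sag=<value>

a=4.958 sag=7.810

seed: a₀ = √(S³/(24(L−S))) = √(15.857³/(24·7.676)) = 4.652201
iter 1: u=1.704247  f(a)=+1.195e+00  f'(a)=-4.363e+00  a ← 4.652201 − (+1.195e+00/-4.363e+00) = 4.926076
iter 2: u=1.609496  f(a)=+1.137e-01  f'(a)=-3.570e+00  a ← 4.926076 − (+1.137e-01/-3.570e+00) = 4.957916
iter 3: u=1.599160  f(a)=+1.267e-03  f'(a)=-3.490e+00  a ← 4.957916 − (+1.267e-03/-3.490e+00) = 4.958279
iter 4: u=1.599043  f(a)=+1.612e-07  f'(a)=-3.489e+00  a ← 4.958279 − (+1.612e-07/-3.489e+00) = 4.958279
iter 5: u=1.599043  f(a)=+0.000e+00  f'(a)=-3.489e+00  a ← 4.958279 − (+0.000e+00/-3.489e+00) = 4.958279
converged: |Δa| < 1e-12 after 5 iterations
sag = a·(cosh(S/(2a)) − 1) = 4.958279·(cosh(1.599043) − 1) = 7.810239
T_max/T_min = cosh(S/(2a)) = 2.575191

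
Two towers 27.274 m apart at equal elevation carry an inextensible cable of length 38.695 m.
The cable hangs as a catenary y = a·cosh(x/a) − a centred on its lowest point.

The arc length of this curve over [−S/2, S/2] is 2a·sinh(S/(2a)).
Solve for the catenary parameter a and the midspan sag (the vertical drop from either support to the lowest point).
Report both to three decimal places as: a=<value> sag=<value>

seed: a₀ = √(S³/(24(L−S))) = √(27.274³/(24·11.421)) = 8.603310
iter 1: u=1.585088  f(a)=+1.524e+00  f'(a)=-3.385e+00  a ← 8.603310 − (+1.524e+00/-3.385e+00) = 9.053454
iter 2: u=1.506276  f(a)=+1.278e-01  f'(a)=-2.839e+00  a ← 9.053454 − (+1.278e-01/-2.839e+00) = 9.098453
iter 3: u=1.498826  f(a)=+1.080e-03  f'(a)=-2.791e+00  a ← 9.098453 − (+1.080e-03/-2.791e+00) = 9.098840
iter 4: u=1.498763  f(a)=+7.856e-08  f'(a)=-2.791e+00  a ← 9.098840 − (+7.856e-08/-2.791e+00) = 9.098840
iter 5: u=1.498763  f(a)=-7.105e-15  f'(a)=-2.791e+00  a ← 9.098840 − (-7.105e-15/-2.791e+00) = 9.098840
converged: |Δa| < 1e-12 after 5 iterations
sag = a·(cosh(S/(2a)) − 1) = 9.098840·(cosh(1.498763) − 1) = 12.281400
T_max/T_min = cosh(S/(2a)) = 2.349776

a=9.099 sag=12.281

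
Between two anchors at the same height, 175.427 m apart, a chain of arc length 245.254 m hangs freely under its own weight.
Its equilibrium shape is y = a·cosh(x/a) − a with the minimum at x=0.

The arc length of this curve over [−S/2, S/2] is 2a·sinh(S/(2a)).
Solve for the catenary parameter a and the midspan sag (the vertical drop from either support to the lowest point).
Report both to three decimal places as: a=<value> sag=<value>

a=59.878 sag=76.587

seed: a₀ = √(S³/(24(L−S))) = √(175.427³/(24·69.827)) = 56.758034
iter 1: u=1.545394  f(a)=+8.828e+00  f'(a)=-3.101e+00  a ← 56.758034 − (+8.828e+00/-3.101e+00) = 59.605402
iter 2: u=1.471570  f(a)=+7.078e-01  f'(a)=-2.622e+00  a ← 59.605402 − (+7.078e-01/-2.622e+00) = 59.875405
iter 3: u=1.464934  f(a)=+5.427e-03  f'(a)=-2.582e+00  a ← 59.875405 − (+5.427e-03/-2.582e+00) = 59.877507
iter 4: u=1.464882  f(a)=+3.244e-07  f'(a)=-2.581e+00  a ← 59.877507 − (+3.244e-07/-2.581e+00) = 59.877507
iter 5: u=1.464882  f(a)=+5.684e-14  f'(a)=-2.581e+00  a ← 59.877507 − (+5.684e-14/-2.581e+00) = 59.877507
converged: |Δa| < 1e-12 after 5 iterations
sag = a·(cosh(S/(2a)) − 1) = 59.877507·(cosh(1.464882) − 1) = 76.587496
T_max/T_min = cosh(S/(2a)) = 2.279070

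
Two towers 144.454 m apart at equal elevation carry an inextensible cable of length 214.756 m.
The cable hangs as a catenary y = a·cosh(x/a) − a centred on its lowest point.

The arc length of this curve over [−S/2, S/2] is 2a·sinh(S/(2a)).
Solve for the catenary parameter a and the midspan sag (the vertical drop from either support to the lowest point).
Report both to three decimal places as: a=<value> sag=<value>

a=45.062 sag=71.388

seed: a₀ = √(S³/(24(L−S))) = √(144.454³/(24·70.302)) = 42.267338
iter 1: u=1.708814  f(a)=+1.101e+01  f'(a)=-4.405e+00  a ← 42.267338 − (+1.101e+01/-4.405e+00) = 44.766298
iter 2: u=1.613424  f(a)=+1.052e+00  f'(a)=-3.600e+00  a ← 44.766298 − (+1.052e+00/-3.600e+00) = 45.058450
iter 3: u=1.602962  f(a)=+1.184e-02  f'(a)=-3.519e+00  a ← 45.058450 − (+1.184e-02/-3.519e+00) = 45.061814
iter 4: u=1.602843  f(a)=+1.538e-06  f'(a)=-3.518e+00  a ← 45.061814 − (+1.538e-06/-3.518e+00) = 45.061815
iter 5: u=1.602843  f(a)=+2.842e-14  f'(a)=-3.518e+00  a ← 45.061815 − (+2.842e-14/-3.518e+00) = 45.061815
converged: |Δa| < 1e-12 after 5 iterations
sag = a·(cosh(S/(2a)) − 1) = 45.061815·(cosh(1.602843) − 1) = 71.388183
T_max/T_min = cosh(S/(2a)) = 2.584228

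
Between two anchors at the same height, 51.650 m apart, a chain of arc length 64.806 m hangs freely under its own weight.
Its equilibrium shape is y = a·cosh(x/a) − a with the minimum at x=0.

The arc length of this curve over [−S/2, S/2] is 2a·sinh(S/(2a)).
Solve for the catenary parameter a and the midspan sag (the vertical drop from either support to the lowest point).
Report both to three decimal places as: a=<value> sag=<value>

a=21.645 sag=17.322

seed: a₀ = √(S³/(24(L−S))) = √(51.650³/(24·13.156)) = 20.889976
iter 1: u=1.236239  f(a)=+1.043e+00  f'(a)=-1.463e+00  a ← 20.889976 − (+1.043e+00/-1.463e+00) = 21.602742
iter 2: u=1.195450  f(a)=+5.574e-02  f'(a)=-1.310e+00  a ← 21.602742 − (+5.574e-02/-1.310e+00) = 21.645285
iter 3: u=1.193100  f(a)=+1.792e-04  f'(a)=-1.302e+00  a ← 21.645285 − (+1.792e-04/-1.302e+00) = 21.645423
iter 4: u=1.193093  f(a)=+1.866e-09  f'(a)=-1.302e+00  a ← 21.645423 − (+1.866e-09/-1.302e+00) = 21.645423
iter 5: u=1.193093  f(a)=-2.842e-14  f'(a)=-1.302e+00  a ← 21.645423 − (-2.842e-14/-1.302e+00) = 21.645423
converged: |Δa| < 1e-12 after 5 iterations
sag = a·(cosh(S/(2a)) − 1) = 21.645423·(cosh(1.193093) − 1) = 17.322240
T_max/T_min = cosh(S/(2a)) = 1.800273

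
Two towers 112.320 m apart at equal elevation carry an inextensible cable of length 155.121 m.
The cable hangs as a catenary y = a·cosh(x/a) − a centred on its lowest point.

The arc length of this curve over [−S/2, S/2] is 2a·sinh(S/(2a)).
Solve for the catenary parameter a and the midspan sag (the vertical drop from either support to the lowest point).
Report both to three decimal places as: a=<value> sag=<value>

a=39.101 sag=47.758

seed: a₀ = √(S³/(24(L−S))) = √(112.320³/(24·42.801)) = 37.140955
iter 1: u=1.512077  f(a)=+5.168e+00  f'(a)=-2.877e+00  a ← 37.140955 − (+5.168e+00/-2.877e+00) = 38.937476
iter 2: u=1.442312  f(a)=+3.986e-01  f'(a)=-2.449e+00  a ← 38.937476 − (+3.986e-01/-2.449e+00) = 39.100281
iter 3: u=1.436307  f(a)=+2.810e-03  f'(a)=-2.414e+00  a ← 39.100281 − (+2.810e-03/-2.414e+00) = 39.101445
iter 4: u=1.436264  f(a)=+1.418e-07  f'(a)=-2.414e+00  a ← 39.101445 − (+1.418e-07/-2.414e+00) = 39.101445
iter 5: u=1.436264  f(a)=+0.000e+00  f'(a)=-2.414e+00  a ← 39.101445 − (+0.000e+00/-2.414e+00) = 39.101445
converged: |Δa| < 1e-12 after 5 iterations
sag = a·(cosh(S/(2a)) − 1) = 39.101445·(cosh(1.436264) − 1) = 47.757948
T_max/T_min = cosh(S/(2a)) = 2.221386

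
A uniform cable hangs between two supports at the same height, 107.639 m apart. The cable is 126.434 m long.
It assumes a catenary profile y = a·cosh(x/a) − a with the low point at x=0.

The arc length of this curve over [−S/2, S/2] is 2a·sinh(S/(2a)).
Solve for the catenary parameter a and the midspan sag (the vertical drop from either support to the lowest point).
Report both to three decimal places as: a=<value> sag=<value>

seed: a₀ = √(S³/(24(L−S))) = √(107.639³/(24·18.795)) = 52.580861
iter 1: u=1.023557  f(a)=+1.009e+00  f'(a)=-7.927e-01  a ← 52.580861 − (+1.009e+00/-7.927e-01) = 53.854388
iter 2: u=0.999352  f(a)=+3.784e-02  f'(a)=-7.342e-01  a ← 53.854388 − (+3.784e-02/-7.342e-01) = 53.905923
iter 3: u=0.998397  f(a)=+5.775e-05  f'(a)=-7.320e-01  a ← 53.905923 − (+5.775e-05/-7.320e-01) = 53.906002
iter 4: u=0.998395  f(a)=+1.350e-10  f'(a)=-7.320e-01  a ← 53.906002 − (+1.350e-10/-7.320e-01) = 53.906002
iter 5: u=0.998395  f(a)=+0.000e+00  f'(a)=-7.320e-01  a ← 53.906002 − (+0.000e+00/-7.320e-01) = 53.906002
converged: |Δa| < 1e-12 after 5 iterations
sag = a·(cosh(S/(2a)) − 1) = 53.906002·(cosh(0.998395) − 1) = 29.173756
T_max/T_min = cosh(S/(2a)) = 1.541197

a=53.906 sag=29.174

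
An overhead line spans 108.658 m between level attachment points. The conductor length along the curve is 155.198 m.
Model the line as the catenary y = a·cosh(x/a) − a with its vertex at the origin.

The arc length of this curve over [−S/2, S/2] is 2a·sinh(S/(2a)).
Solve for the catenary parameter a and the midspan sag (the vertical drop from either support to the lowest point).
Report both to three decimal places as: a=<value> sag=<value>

seed: a₀ = √(S³/(24(L−S))) = √(108.658³/(24·46.540)) = 33.890170
iter 1: u=1.603090  f(a)=+6.359e+00  f'(a)=-3.520e+00  a ← 33.890170 − (+6.359e+00/-3.520e+00) = 35.696673
iter 2: u=1.521963  f(a)=+5.439e-01  f'(a)=-2.942e+00  a ← 35.696673 − (+5.439e-01/-2.942e+00) = 35.881558
iter 3: u=1.514120  f(a)=+4.800e-03  f'(a)=-2.890e+00  a ← 35.881558 − (+4.800e-03/-2.890e+00) = 35.883219
iter 4: u=1.514050  f(a)=+3.812e-07  f'(a)=-2.890e+00  a ← 35.883219 − (+3.812e-07/-2.890e+00) = 35.883219
iter 5: u=1.514050  f(a)=-2.842e-14  f'(a)=-2.890e+00  a ← 35.883219 − (-2.842e-14/-2.890e+00) = 35.883219
converged: |Δa| < 1e-12 after 5 iterations
sag = a·(cosh(S/(2a)) − 1) = 35.883219·(cosh(1.514050) − 1) = 49.610700
T_max/T_min = cosh(S/(2a)) = 2.382560

a=35.883 sag=49.611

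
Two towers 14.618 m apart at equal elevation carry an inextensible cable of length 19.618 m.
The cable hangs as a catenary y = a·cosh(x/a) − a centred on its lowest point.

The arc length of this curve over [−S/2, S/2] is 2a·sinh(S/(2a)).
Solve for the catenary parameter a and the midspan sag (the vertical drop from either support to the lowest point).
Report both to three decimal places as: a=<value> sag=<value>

seed: a₀ = √(S³/(24(L−S))) = √(14.618³/(24·5.000)) = 5.102010
iter 1: u=1.432573  f(a)=+5.389e-01  f'(a)=-2.393e+00  a ← 5.102010 − (+5.389e-01/-2.393e+00) = 5.327204
iter 2: u=1.372014  f(a)=+3.773e-02  f'(a)=-2.068e+00  a ← 5.327204 − (+3.773e-02/-2.068e+00) = 5.345445
iter 3: u=1.367332  f(a)=+2.158e-04  f'(a)=-2.045e+00  a ← 5.345445 − (+2.158e-04/-2.045e+00) = 5.345550
iter 4: u=1.367305  f(a)=+7.146e-09  f'(a)=-2.045e+00  a ← 5.345550 − (+7.146e-09/-2.045e+00) = 5.345550
iter 5: u=1.367305  f(a)=+0.000e+00  f'(a)=-2.045e+00  a ← 5.345550 − (+0.000e+00/-2.045e+00) = 5.345550
converged: |Δa| < 1e-12 after 5 iterations
sag = a·(cosh(S/(2a)) − 1) = 5.345550·(cosh(1.367305) − 1) = 5.825456
T_max/T_min = cosh(S/(2a)) = 2.089777

a=5.346 sag=5.825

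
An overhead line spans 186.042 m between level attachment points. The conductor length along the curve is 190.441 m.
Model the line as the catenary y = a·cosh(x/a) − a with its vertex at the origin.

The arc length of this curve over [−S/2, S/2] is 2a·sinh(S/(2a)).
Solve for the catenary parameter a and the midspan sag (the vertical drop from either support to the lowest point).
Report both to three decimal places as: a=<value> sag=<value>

seed: a₀ = √(S³/(24(L−S))) = √(186.042³/(24·4.399)) = 246.964140
iter 1: u=0.376658  f(a)=+3.131e-02  f'(a)=-3.613e-02  a ← 246.964140 − (+3.131e-02/-3.613e-02) = 247.830676
iter 2: u=0.375341  f(a)=+1.656e-04  f'(a)=-3.575e-02  a ← 247.830676 − (+1.656e-04/-3.575e-02) = 247.835307
iter 3: u=0.375334  f(a)=+4.684e-09  f'(a)=-3.575e-02  a ← 247.835307 − (+4.684e-09/-3.575e-02) = 247.835307
iter 4: u=0.375334  f(a)=+2.842e-14  f'(a)=-3.575e-02  a ← 247.835307 − (+2.842e-14/-3.575e-02) = 247.835307
converged: |Δa| < 1e-12 after 4 iterations
sag = a·(cosh(S/(2a)) − 1) = 247.835307·(cosh(0.375334) − 1) = 17.662872
T_max/T_min = cosh(S/(2a)) = 1.071269

a=247.835 sag=17.663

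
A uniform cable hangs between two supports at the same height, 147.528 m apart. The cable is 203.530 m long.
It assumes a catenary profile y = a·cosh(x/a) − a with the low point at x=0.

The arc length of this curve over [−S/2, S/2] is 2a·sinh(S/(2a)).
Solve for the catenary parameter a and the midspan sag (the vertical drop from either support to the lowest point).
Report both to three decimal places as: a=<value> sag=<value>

seed: a₀ = √(S³/(24(L−S))) = √(147.528³/(24·56.002)) = 48.876972
iter 1: u=1.509177  f(a)=+6.735e+00  f'(a)=-2.858e+00  a ← 48.876972 − (+6.735e+00/-2.858e+00) = 51.233554
iter 2: u=1.439760  f(a)=+5.177e-01  f'(a)=-2.434e+00  a ← 51.233554 − (+5.177e-01/-2.434e+00) = 51.446261
iter 3: u=1.433807  f(a)=+3.622e-03  f'(a)=-2.400e+00  a ← 51.446261 − (+3.622e-03/-2.400e+00) = 51.447771
iter 4: u=1.433765  f(a)=+1.801e-07  f'(a)=-2.400e+00  a ← 51.447771 − (+1.801e-07/-2.400e+00) = 51.447771
iter 5: u=1.433765  f(a)=+2.842e-14  f'(a)=-2.400e+00  a ← 51.447771 − (+2.842e-14/-2.400e+00) = 51.447771
converged: |Δa| < 1e-12 after 5 iterations
sag = a·(cosh(S/(2a)) − 1) = 51.447771·(cosh(1.433765) − 1) = 62.582876
T_max/T_min = cosh(S/(2a)) = 2.216435

a=51.448 sag=62.583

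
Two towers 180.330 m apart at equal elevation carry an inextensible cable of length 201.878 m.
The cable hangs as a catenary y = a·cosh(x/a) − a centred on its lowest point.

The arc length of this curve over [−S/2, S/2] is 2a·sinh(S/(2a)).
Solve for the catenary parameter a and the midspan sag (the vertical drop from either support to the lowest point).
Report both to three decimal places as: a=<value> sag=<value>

seed: a₀ = √(S³/(24(L−S))) = √(180.330³/(24·21.548)) = 106.486087
iter 1: u=0.846730  f(a)=+7.858e-01  f'(a)=-4.345e-01  a ← 106.486087 − (+7.858e-01/-4.345e-01) = 108.294604
iter 2: u=0.832590  f(a)=+2.046e-02  f'(a)=-4.121e-01  a ← 108.294604 − (+2.046e-02/-4.121e-01) = 108.344263
iter 3: u=0.832208  f(a)=+1.470e-05  f'(a)=-4.115e-01  a ← 108.344263 − (+1.470e-05/-4.115e-01) = 108.344299
iter 4: u=0.832208  f(a)=+7.532e-12  f'(a)=-4.115e-01  a ← 108.344299 − (+7.532e-12/-4.115e-01) = 108.344299
converged: |Δa| < 1e-12 after 4 iterations
sag = a·(cosh(S/(2a)) − 1) = 108.344299·(cosh(0.832208) − 1) = 39.733954
T_max/T_min = cosh(S/(2a)) = 1.366738

a=108.344 sag=39.734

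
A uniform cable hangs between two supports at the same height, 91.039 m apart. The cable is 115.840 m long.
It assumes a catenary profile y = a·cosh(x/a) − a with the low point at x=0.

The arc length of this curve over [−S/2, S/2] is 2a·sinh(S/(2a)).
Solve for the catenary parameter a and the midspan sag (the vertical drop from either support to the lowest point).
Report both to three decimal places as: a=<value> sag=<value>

seed: a₀ = √(S³/(24(L−S))) = √(91.039³/(24·24.801)) = 35.604181
iter 1: u=1.278487  f(a)=+2.108e+00  f'(a)=-1.635e+00  a ← 35.604181 − (+2.108e+00/-1.635e+00) = 36.893572
iter 2: u=1.233806  f(a)=+1.199e-01  f'(a)=-1.453e+00  a ← 36.893572 − (+1.199e-01/-1.453e+00) = 36.976069
iter 3: u=1.231053  f(a)=+4.398e-04  f'(a)=-1.443e+00  a ← 36.976069 − (+4.398e-04/-1.443e+00) = 36.976374
iter 4: u=1.231043  f(a)=+5.967e-09  f'(a)=-1.443e+00  a ← 36.976374 − (+5.967e-09/-1.443e+00) = 36.976374
iter 5: u=1.231043  f(a)=+1.421e-14  f'(a)=-1.443e+00  a ← 36.976374 − (+1.421e-14/-1.443e+00) = 36.976374
converged: |Δa| < 1e-12 after 5 iterations
sag = a·(cosh(S/(2a)) − 1) = 36.976374·(cosh(1.231043) − 1) = 31.740281
T_max/T_min = cosh(S/(2a)) = 1.858394

a=36.976 sag=31.740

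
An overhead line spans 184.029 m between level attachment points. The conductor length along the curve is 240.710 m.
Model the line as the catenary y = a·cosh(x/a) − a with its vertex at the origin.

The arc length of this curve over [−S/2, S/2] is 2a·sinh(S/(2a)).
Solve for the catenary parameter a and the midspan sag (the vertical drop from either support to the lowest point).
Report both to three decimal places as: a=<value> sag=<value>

seed: a₀ = √(S³/(24(L−S))) = √(184.029³/(24·56.681)) = 67.686963
iter 1: u=1.359412  f(a)=+5.474e+00  f'(a)=-2.005e+00  a ← 67.686963 − (+5.474e+00/-2.005e+00) = 70.416430
iter 2: u=1.306719  f(a)=+3.485e-01  f'(a)=-1.757e+00  a ← 70.416430 − (+3.485e-01/-1.757e+00) = 70.614732
iter 3: u=1.303050  f(a)=+1.625e-03  f'(a)=-1.741e+00  a ← 70.614732 − (+1.625e-03/-1.741e+00) = 70.615665
iter 4: u=1.303032  f(a)=+3.571e-08  f'(a)=-1.741e+00  a ← 70.615665 − (+3.571e-08/-1.741e+00) = 70.615665
iter 5: u=1.303032  f(a)=-2.842e-14  f'(a)=-1.741e+00  a ← 70.615665 − (-2.842e-14/-1.741e+00) = 70.615665
converged: |Δa| < 1e-12 after 5 iterations
sag = a·(cosh(S/(2a)) − 1) = 70.615665·(cosh(1.303032) − 1) = 68.926078
T_max/T_min = cosh(S/(2a)) = 1.976073

a=70.616 sag=68.926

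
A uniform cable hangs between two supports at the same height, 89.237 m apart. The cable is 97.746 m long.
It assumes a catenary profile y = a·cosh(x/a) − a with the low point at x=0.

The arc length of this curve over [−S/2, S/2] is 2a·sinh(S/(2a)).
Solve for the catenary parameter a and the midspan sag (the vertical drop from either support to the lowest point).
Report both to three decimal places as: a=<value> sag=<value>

seed: a₀ = √(S³/(24(L−S))) = √(89.237³/(24·8.509)) = 58.989207
iter 1: u=0.756384  f(a)=+2.467e-01  f'(a)=-3.053e-01  a ← 58.989207 − (+2.467e-01/-3.053e-01) = 59.797322
iter 2: u=0.746162  f(a)=+5.162e-03  f'(a)=-2.927e-01  a ← 59.797322 − (+5.162e-03/-2.927e-01) = 59.814959
iter 3: u=0.745942  f(a)=+2.366e-06  f'(a)=-2.924e-01  a ← 59.814959 − (+2.366e-06/-2.924e-01) = 59.814967
iter 4: u=0.745942  f(a)=+4.974e-13  f'(a)=-2.924e-01  a ← 59.814967 − (+4.974e-13/-2.924e-01) = 59.814967
converged: |Δa| < 1e-12 after 4 iterations
sag = a·(cosh(S/(2a)) − 1) = 59.814967·(cosh(0.745942) − 1) = 17.427511
T_max/T_min = cosh(S/(2a)) = 1.291357

a=59.815 sag=17.428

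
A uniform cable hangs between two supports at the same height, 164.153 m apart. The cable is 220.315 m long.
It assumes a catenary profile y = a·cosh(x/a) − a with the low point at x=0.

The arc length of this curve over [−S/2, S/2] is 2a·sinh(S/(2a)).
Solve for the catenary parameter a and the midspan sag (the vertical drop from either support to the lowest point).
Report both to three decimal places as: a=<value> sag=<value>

seed: a₀ = √(S³/(24(L−S))) = √(164.153³/(24·56.162)) = 57.285714
iter 1: u=1.432757  f(a)=+6.054e+00  f'(a)=-2.394e+00  a ← 57.285714 − (+6.054e+00/-2.394e+00) = 59.814766
iter 2: u=1.372178  f(a)=+4.240e-01  f'(a)=-2.069e+00  a ← 59.814766 − (+4.240e-01/-2.069e+00) = 60.019673
iter 3: u=1.367493  f(a)=+2.426e-03  f'(a)=-2.046e+00  a ← 60.019673 − (+2.426e-03/-2.046e+00) = 60.020859
iter 4: u=1.367466  f(a)=+8.043e-08  f'(a)=-2.046e+00  a ← 60.020859 − (+8.043e-08/-2.046e+00) = 60.020859
iter 5: u=1.367466  f(a)=+2.842e-14  f'(a)=-2.046e+00  a ← 60.020859 − (+2.842e-14/-2.046e+00) = 60.020859
converged: |Δa| < 1e-12 after 5 iterations
sag = a·(cosh(S/(2a)) − 1) = 60.020859·(cosh(1.367466) − 1) = 65.427052
T_max/T_min = cosh(S/(2a)) = 2.090072

a=60.021 sag=65.427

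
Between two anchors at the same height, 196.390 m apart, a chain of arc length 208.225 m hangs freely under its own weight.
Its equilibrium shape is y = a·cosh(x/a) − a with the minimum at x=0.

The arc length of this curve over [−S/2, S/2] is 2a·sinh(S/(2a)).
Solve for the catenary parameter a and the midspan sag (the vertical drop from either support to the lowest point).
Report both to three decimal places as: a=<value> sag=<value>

seed: a₀ = √(S³/(24(L−S))) = √(196.390³/(24·11.835)) = 163.301173
iter 1: u=0.601312  f(a)=+2.158e-01  f'(a)=-1.503e-01  a ← 163.301173 − (+2.158e-01/-1.503e-01) = 164.737482
iter 2: u=0.596070  f(a)=+2.880e-03  f'(a)=-1.463e-01  a ← 164.737482 − (+2.880e-03/-1.463e-01) = 164.757175
iter 3: u=0.595998  f(a)=+5.285e-07  f'(a)=-1.462e-01  a ← 164.757175 − (+5.285e-07/-1.462e-01) = 164.757179
iter 4: u=0.595998  f(a)=-2.842e-14  f'(a)=-1.462e-01  a ← 164.757179 − (-2.842e-14/-1.462e-01) = 164.757179
converged: |Δa| < 1e-12 after 4 iterations
sag = a·(cosh(S/(2a)) − 1) = 164.757179·(cosh(0.595998) − 1) = 30.138539
T_max/T_min = cosh(S/(2a)) = 1.182927

a=164.757 sag=30.139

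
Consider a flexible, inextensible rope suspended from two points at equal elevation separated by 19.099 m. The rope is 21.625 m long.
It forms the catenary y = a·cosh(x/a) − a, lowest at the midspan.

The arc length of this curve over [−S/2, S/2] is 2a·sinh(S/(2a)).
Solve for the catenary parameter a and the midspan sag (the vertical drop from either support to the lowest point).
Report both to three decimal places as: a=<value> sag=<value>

a=10.926 sag=4.446

seed: a₀ = √(S³/(24(L−S))) = √(19.099³/(24·2.526)) = 10.719972
iter 1: u=0.890814  f(a)=+1.021e-01  f'(a)=-5.097e-01  a ← 10.719972 − (+1.021e-01/-5.097e-01) = 10.920347
iter 2: u=0.874469  f(a)=+2.934e-03  f'(a)=-4.808e-01  a ← 10.920347 − (+2.934e-03/-4.808e-01) = 10.926449
iter 3: u=0.873980  f(a)=+2.580e-06  f'(a)=-4.800e-01  a ← 10.926449 − (+2.580e-06/-4.800e-01) = 10.926455
iter 4: u=0.873980  f(a)=+2.000e-12  f'(a)=-4.800e-01  a ← 10.926455 − (+2.000e-12/-4.800e-01) = 10.926455
converged: |Δa| < 1e-12 after 4 iterations
sag = a·(cosh(S/(2a)) − 1) = 10.926455·(cosh(0.873980) − 1) = 4.445519
T_max/T_min = cosh(S/(2a)) = 1.406858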